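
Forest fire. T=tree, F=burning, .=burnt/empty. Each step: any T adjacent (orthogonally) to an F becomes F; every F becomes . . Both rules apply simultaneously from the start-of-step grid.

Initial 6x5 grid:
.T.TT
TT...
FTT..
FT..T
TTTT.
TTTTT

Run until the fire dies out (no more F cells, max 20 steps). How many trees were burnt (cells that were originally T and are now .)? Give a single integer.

Answer: 15

Derivation:
Step 1: +4 fires, +2 burnt (F count now 4)
Step 2: +4 fires, +4 burnt (F count now 4)
Step 3: +3 fires, +4 burnt (F count now 3)
Step 4: +2 fires, +3 burnt (F count now 2)
Step 5: +1 fires, +2 burnt (F count now 1)
Step 6: +1 fires, +1 burnt (F count now 1)
Step 7: +0 fires, +1 burnt (F count now 0)
Fire out after step 7
Initially T: 18, now '.': 27
Total burnt (originally-T cells now '.'): 15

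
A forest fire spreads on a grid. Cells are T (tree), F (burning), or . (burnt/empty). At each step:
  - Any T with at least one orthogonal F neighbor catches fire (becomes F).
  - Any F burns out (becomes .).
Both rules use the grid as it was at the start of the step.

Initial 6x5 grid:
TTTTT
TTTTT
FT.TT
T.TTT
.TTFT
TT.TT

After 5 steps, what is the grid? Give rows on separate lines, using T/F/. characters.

Step 1: 7 trees catch fire, 2 burn out
  TTTTT
  FTTTT
  .F.TT
  F.TFT
  .TF.F
  TT.FT
Step 2: 7 trees catch fire, 7 burn out
  FTTTT
  .FTTT
  ...FT
  ..F.F
  .F...
  TT..F
Step 3: 5 trees catch fire, 7 burn out
  .FTTT
  ..FFT
  ....F
  .....
  .....
  TF...
Step 4: 4 trees catch fire, 5 burn out
  ..FFT
  ....F
  .....
  .....
  .....
  F....
Step 5: 1 trees catch fire, 4 burn out
  ....F
  .....
  .....
  .....
  .....
  .....

....F
.....
.....
.....
.....
.....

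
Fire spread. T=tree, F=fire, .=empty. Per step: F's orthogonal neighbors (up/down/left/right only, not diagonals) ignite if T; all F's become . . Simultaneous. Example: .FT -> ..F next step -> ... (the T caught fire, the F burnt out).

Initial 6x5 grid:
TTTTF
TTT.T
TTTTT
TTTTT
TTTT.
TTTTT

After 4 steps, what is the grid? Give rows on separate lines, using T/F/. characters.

Step 1: 2 trees catch fire, 1 burn out
  TTTF.
  TTT.F
  TTTTT
  TTTTT
  TTTT.
  TTTTT
Step 2: 2 trees catch fire, 2 burn out
  TTF..
  TTT..
  TTTTF
  TTTTT
  TTTT.
  TTTTT
Step 3: 4 trees catch fire, 2 burn out
  TF...
  TTF..
  TTTF.
  TTTTF
  TTTT.
  TTTTT
Step 4: 4 trees catch fire, 4 burn out
  F....
  TF...
  TTF..
  TTTF.
  TTTT.
  TTTTT

F....
TF...
TTF..
TTTF.
TTTT.
TTTTT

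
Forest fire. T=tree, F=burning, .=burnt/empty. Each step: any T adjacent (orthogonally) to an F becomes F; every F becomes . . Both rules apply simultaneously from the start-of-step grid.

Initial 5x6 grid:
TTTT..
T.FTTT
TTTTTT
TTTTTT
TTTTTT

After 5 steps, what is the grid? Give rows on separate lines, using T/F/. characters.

Step 1: 3 trees catch fire, 1 burn out
  TTFT..
  T..FTT
  TTFTTT
  TTTTTT
  TTTTTT
Step 2: 6 trees catch fire, 3 burn out
  TF.F..
  T...FT
  TF.FTT
  TTFTTT
  TTTTTT
Step 3: 7 trees catch fire, 6 burn out
  F.....
  T....F
  F...FT
  TF.FTT
  TTFTTT
Step 4: 6 trees catch fire, 7 burn out
  ......
  F.....
  .....F
  F...FT
  TF.FTT
Step 5: 3 trees catch fire, 6 burn out
  ......
  ......
  ......
  .....F
  F...FT

......
......
......
.....F
F...FT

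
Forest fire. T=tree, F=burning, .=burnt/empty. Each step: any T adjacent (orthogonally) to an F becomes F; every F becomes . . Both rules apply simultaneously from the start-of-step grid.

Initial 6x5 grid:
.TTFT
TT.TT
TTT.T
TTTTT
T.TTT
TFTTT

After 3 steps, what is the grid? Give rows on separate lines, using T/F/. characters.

Step 1: 5 trees catch fire, 2 burn out
  .TF.F
  TT.FT
  TTT.T
  TTTTT
  T.TTT
  F.FTT
Step 2: 5 trees catch fire, 5 burn out
  .F...
  TT..F
  TTT.T
  TTTTT
  F.FTT
  ...FT
Step 3: 6 trees catch fire, 5 burn out
  .....
  TF...
  TTT.F
  FTFTT
  ...FT
  ....F

.....
TF...
TTT.F
FTFTT
...FT
....F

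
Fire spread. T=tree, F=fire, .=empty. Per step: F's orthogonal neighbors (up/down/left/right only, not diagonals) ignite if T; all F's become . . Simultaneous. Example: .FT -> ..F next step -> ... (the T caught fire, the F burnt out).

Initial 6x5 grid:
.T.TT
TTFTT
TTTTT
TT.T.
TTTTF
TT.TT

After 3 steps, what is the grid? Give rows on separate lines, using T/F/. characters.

Step 1: 5 trees catch fire, 2 burn out
  .T.TT
  TF.FT
  TTFTT
  TT.T.
  TTTF.
  TT.TF
Step 2: 9 trees catch fire, 5 burn out
  .F.FT
  F...F
  TF.FT
  TT.F.
  TTF..
  TT.F.
Step 3: 5 trees catch fire, 9 burn out
  ....F
  .....
  F...F
  TF...
  TF...
  TT...

....F
.....
F...F
TF...
TF...
TT...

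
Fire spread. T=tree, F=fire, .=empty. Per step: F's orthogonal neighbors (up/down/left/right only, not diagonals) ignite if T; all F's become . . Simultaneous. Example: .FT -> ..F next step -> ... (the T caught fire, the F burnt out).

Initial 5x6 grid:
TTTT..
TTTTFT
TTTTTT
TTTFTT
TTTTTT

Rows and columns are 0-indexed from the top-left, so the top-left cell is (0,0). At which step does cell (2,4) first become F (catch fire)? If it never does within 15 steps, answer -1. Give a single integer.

Step 1: cell (2,4)='F' (+7 fires, +2 burnt)
  -> target ignites at step 1
Step 2: cell (2,4)='.' (+8 fires, +7 burnt)
Step 3: cell (2,4)='.' (+6 fires, +8 burnt)
Step 4: cell (2,4)='.' (+4 fires, +6 burnt)
Step 5: cell (2,4)='.' (+1 fires, +4 burnt)
Step 6: cell (2,4)='.' (+0 fires, +1 burnt)
  fire out at step 6

1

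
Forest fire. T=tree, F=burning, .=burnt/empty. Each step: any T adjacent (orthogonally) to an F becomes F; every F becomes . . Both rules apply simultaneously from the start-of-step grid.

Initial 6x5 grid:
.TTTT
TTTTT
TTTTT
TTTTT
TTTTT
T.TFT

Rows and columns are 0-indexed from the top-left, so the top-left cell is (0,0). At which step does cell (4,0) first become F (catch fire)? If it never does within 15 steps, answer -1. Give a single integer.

Step 1: cell (4,0)='T' (+3 fires, +1 burnt)
Step 2: cell (4,0)='T' (+3 fires, +3 burnt)
Step 3: cell (4,0)='T' (+4 fires, +3 burnt)
Step 4: cell (4,0)='F' (+5 fires, +4 burnt)
  -> target ignites at step 4
Step 5: cell (4,0)='.' (+6 fires, +5 burnt)
Step 6: cell (4,0)='.' (+4 fires, +6 burnt)
Step 7: cell (4,0)='.' (+2 fires, +4 burnt)
Step 8: cell (4,0)='.' (+0 fires, +2 burnt)
  fire out at step 8

4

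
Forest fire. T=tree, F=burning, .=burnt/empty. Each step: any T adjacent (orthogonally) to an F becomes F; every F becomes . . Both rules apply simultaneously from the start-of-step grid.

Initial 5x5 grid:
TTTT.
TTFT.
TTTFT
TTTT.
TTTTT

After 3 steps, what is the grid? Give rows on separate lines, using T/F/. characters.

Step 1: 6 trees catch fire, 2 burn out
  TTFT.
  TF.F.
  TTF.F
  TTTF.
  TTTTT
Step 2: 6 trees catch fire, 6 burn out
  TF.F.
  F....
  TF...
  TTF..
  TTTFT
Step 3: 5 trees catch fire, 6 burn out
  F....
  .....
  F....
  TF...
  TTF.F

F....
.....
F....
TF...
TTF.F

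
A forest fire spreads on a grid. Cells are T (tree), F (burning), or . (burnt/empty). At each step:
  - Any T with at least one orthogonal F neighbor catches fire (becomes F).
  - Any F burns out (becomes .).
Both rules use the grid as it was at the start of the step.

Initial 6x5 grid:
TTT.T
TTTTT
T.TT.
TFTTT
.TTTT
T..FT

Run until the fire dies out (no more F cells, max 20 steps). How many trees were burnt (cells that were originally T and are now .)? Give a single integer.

Answer: 21

Derivation:
Step 1: +5 fires, +2 burnt (F count now 5)
Step 2: +5 fires, +5 burnt (F count now 5)
Step 3: +4 fires, +5 burnt (F count now 4)
Step 4: +4 fires, +4 burnt (F count now 4)
Step 5: +2 fires, +4 burnt (F count now 2)
Step 6: +1 fires, +2 burnt (F count now 1)
Step 7: +0 fires, +1 burnt (F count now 0)
Fire out after step 7
Initially T: 22, now '.': 29
Total burnt (originally-T cells now '.'): 21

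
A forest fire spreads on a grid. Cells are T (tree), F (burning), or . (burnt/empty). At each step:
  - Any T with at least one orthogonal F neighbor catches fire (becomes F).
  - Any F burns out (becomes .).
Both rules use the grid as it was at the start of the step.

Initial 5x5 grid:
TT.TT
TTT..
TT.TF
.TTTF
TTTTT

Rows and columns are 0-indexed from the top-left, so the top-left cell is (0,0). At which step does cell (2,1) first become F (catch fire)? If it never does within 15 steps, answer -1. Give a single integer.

Step 1: cell (2,1)='T' (+3 fires, +2 burnt)
Step 2: cell (2,1)='T' (+2 fires, +3 burnt)
Step 3: cell (2,1)='T' (+2 fires, +2 burnt)
Step 4: cell (2,1)='F' (+2 fires, +2 burnt)
  -> target ignites at step 4
Step 5: cell (2,1)='.' (+3 fires, +2 burnt)
Step 6: cell (2,1)='.' (+3 fires, +3 burnt)
Step 7: cell (2,1)='.' (+1 fires, +3 burnt)
Step 8: cell (2,1)='.' (+0 fires, +1 burnt)
  fire out at step 8

4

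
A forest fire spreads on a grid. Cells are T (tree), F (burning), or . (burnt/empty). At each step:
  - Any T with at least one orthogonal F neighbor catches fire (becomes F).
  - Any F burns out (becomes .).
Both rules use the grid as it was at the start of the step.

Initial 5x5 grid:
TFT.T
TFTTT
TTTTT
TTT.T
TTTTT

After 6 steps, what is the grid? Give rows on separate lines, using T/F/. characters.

Step 1: 5 trees catch fire, 2 burn out
  F.F.T
  F.FTT
  TFTTT
  TTT.T
  TTTTT
Step 2: 4 trees catch fire, 5 burn out
  ....T
  ...FT
  F.FTT
  TFT.T
  TTTTT
Step 3: 5 trees catch fire, 4 burn out
  ....T
  ....F
  ...FT
  F.F.T
  TFTTT
Step 4: 4 trees catch fire, 5 burn out
  ....F
  .....
  ....F
  ....T
  F.FTT
Step 5: 2 trees catch fire, 4 burn out
  .....
  .....
  .....
  ....F
  ...FT
Step 6: 1 trees catch fire, 2 burn out
  .....
  .....
  .....
  .....
  ....F

.....
.....
.....
.....
....F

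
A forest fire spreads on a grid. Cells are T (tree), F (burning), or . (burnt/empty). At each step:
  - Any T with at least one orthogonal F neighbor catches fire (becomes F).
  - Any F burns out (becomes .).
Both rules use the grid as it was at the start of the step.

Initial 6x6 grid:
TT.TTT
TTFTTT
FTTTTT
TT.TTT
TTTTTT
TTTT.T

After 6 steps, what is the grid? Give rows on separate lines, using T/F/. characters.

Step 1: 6 trees catch fire, 2 burn out
  TT.TTT
  FF.FTT
  .FFTTT
  FT.TTT
  TTTTTT
  TTTT.T
Step 2: 7 trees catch fire, 6 burn out
  FF.FTT
  ....FT
  ...FTT
  .F.TTT
  FTTTTT
  TTTT.T
Step 3: 6 trees catch fire, 7 burn out
  ....FT
  .....F
  ....FT
  ...FTT
  .FTTTT
  FTTT.T
Step 4: 6 trees catch fire, 6 burn out
  .....F
  ......
  .....F
  ....FT
  ..FFTT
  .FTT.T
Step 5: 4 trees catch fire, 6 burn out
  ......
  ......
  ......
  .....F
  ....FT
  ..FF.T
Step 6: 1 trees catch fire, 4 burn out
  ......
  ......
  ......
  ......
  .....F
  .....T

......
......
......
......
.....F
.....T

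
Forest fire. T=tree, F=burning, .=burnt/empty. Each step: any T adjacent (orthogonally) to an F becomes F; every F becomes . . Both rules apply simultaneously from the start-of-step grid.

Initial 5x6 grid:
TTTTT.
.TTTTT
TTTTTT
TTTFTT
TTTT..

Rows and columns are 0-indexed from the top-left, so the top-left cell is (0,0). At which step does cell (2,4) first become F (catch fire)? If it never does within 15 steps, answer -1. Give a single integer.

Step 1: cell (2,4)='T' (+4 fires, +1 burnt)
Step 2: cell (2,4)='F' (+6 fires, +4 burnt)
  -> target ignites at step 2
Step 3: cell (2,4)='.' (+7 fires, +6 burnt)
Step 4: cell (2,4)='.' (+6 fires, +7 burnt)
Step 5: cell (2,4)='.' (+1 fires, +6 burnt)
Step 6: cell (2,4)='.' (+1 fires, +1 burnt)
Step 7: cell (2,4)='.' (+0 fires, +1 burnt)
  fire out at step 7

2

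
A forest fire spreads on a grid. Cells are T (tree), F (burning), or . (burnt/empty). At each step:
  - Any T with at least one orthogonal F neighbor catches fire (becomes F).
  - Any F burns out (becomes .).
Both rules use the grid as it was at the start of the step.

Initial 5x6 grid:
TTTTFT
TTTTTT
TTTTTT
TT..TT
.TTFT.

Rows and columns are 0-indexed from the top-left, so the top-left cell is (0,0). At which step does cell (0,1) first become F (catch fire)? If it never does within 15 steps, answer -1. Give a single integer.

Step 1: cell (0,1)='T' (+5 fires, +2 burnt)
Step 2: cell (0,1)='T' (+6 fires, +5 burnt)
Step 3: cell (0,1)='F' (+6 fires, +6 burnt)
  -> target ignites at step 3
Step 4: cell (0,1)='.' (+5 fires, +6 burnt)
Step 5: cell (0,1)='.' (+2 fires, +5 burnt)
Step 6: cell (0,1)='.' (+0 fires, +2 burnt)
  fire out at step 6

3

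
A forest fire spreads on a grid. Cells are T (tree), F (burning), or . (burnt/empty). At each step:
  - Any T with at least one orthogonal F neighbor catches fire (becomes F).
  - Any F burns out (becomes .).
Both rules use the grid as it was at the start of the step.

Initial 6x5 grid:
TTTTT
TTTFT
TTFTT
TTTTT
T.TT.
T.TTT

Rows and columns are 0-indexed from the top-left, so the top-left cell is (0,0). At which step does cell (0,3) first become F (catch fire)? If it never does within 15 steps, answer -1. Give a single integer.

Step 1: cell (0,3)='F' (+6 fires, +2 burnt)
  -> target ignites at step 1
Step 2: cell (0,3)='.' (+8 fires, +6 burnt)
Step 3: cell (0,3)='.' (+6 fires, +8 burnt)
Step 4: cell (0,3)='.' (+3 fires, +6 burnt)
Step 5: cell (0,3)='.' (+2 fires, +3 burnt)
Step 6: cell (0,3)='.' (+0 fires, +2 burnt)
  fire out at step 6

1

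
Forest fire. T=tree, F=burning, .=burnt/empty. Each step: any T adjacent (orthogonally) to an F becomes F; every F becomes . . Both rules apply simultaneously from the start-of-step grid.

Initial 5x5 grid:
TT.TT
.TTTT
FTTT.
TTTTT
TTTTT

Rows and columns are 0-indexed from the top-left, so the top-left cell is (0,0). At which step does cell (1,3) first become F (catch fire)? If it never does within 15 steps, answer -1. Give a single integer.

Step 1: cell (1,3)='T' (+2 fires, +1 burnt)
Step 2: cell (1,3)='T' (+4 fires, +2 burnt)
Step 3: cell (1,3)='T' (+5 fires, +4 burnt)
Step 4: cell (1,3)='F' (+4 fires, +5 burnt)
  -> target ignites at step 4
Step 5: cell (1,3)='.' (+4 fires, +4 burnt)
Step 6: cell (1,3)='.' (+2 fires, +4 burnt)
Step 7: cell (1,3)='.' (+0 fires, +2 burnt)
  fire out at step 7

4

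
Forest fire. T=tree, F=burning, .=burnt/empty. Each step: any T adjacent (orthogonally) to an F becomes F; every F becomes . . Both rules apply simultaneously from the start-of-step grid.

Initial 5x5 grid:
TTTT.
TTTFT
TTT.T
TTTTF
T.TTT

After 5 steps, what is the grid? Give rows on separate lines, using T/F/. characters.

Step 1: 6 trees catch fire, 2 burn out
  TTTF.
  TTF.F
  TTT.F
  TTTF.
  T.TTF
Step 2: 5 trees catch fire, 6 burn out
  TTF..
  TF...
  TTF..
  TTF..
  T.TF.
Step 3: 5 trees catch fire, 5 burn out
  TF...
  F....
  TF...
  TF...
  T.F..
Step 4: 3 trees catch fire, 5 burn out
  F....
  .....
  F....
  F....
  T....
Step 5: 1 trees catch fire, 3 burn out
  .....
  .....
  .....
  .....
  F....

.....
.....
.....
.....
F....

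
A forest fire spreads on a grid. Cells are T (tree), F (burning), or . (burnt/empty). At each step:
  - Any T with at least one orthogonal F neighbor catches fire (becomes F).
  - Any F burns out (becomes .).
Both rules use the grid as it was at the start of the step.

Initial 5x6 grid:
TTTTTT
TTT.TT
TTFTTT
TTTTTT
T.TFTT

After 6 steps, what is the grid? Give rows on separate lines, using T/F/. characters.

Step 1: 7 trees catch fire, 2 burn out
  TTTTTT
  TTF.TT
  TF.FTT
  TTFFTT
  T.F.FT
Step 2: 7 trees catch fire, 7 burn out
  TTFTTT
  TF..TT
  F...FT
  TF..FT
  T....F
Step 3: 7 trees catch fire, 7 burn out
  TF.FTT
  F...FT
  .....F
  F....F
  T.....
Step 4: 4 trees catch fire, 7 burn out
  F...FT
  .....F
  ......
  ......
  F.....
Step 5: 1 trees catch fire, 4 burn out
  .....F
  ......
  ......
  ......
  ......
Step 6: 0 trees catch fire, 1 burn out
  ......
  ......
  ......
  ......
  ......

......
......
......
......
......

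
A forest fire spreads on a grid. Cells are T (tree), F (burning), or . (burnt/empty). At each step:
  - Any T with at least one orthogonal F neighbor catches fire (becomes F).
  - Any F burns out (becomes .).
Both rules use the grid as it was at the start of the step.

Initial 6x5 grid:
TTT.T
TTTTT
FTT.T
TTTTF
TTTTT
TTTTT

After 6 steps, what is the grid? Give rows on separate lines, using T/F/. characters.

Step 1: 6 trees catch fire, 2 burn out
  TTT.T
  FTTTT
  .FT.F
  FTTF.
  TTTTF
  TTTTT
Step 2: 9 trees catch fire, 6 burn out
  FTT.T
  .FTTF
  ..F..
  .FF..
  FTTF.
  TTTTF
Step 3: 8 trees catch fire, 9 burn out
  .FT.F
  ..FF.
  .....
  .....
  .FF..
  FTTF.
Step 4: 3 trees catch fire, 8 burn out
  ..F..
  .....
  .....
  .....
  .....
  .FF..
Step 5: 0 trees catch fire, 3 burn out
  .....
  .....
  .....
  .....
  .....
  .....
Step 6: 0 trees catch fire, 0 burn out
  .....
  .....
  .....
  .....
  .....
  .....

.....
.....
.....
.....
.....
.....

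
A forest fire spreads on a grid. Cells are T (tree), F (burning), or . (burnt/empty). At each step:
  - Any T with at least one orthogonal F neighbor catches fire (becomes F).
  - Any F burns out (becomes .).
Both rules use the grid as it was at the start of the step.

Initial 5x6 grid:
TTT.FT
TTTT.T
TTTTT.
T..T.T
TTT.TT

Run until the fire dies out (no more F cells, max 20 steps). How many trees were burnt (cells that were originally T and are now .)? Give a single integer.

Answer: 2

Derivation:
Step 1: +1 fires, +1 burnt (F count now 1)
Step 2: +1 fires, +1 burnt (F count now 1)
Step 3: +0 fires, +1 burnt (F count now 0)
Fire out after step 3
Initially T: 22, now '.': 10
Total burnt (originally-T cells now '.'): 2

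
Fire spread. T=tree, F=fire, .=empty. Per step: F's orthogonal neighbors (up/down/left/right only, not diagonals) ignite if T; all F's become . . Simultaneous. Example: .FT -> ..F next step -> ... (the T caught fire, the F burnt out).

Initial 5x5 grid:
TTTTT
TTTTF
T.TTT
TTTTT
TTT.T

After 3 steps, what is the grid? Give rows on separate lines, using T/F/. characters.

Step 1: 3 trees catch fire, 1 burn out
  TTTTF
  TTTF.
  T.TTF
  TTTTT
  TTT.T
Step 2: 4 trees catch fire, 3 burn out
  TTTF.
  TTF..
  T.TF.
  TTTTF
  TTT.T
Step 3: 5 trees catch fire, 4 burn out
  TTF..
  TF...
  T.F..
  TTTF.
  TTT.F

TTF..
TF...
T.F..
TTTF.
TTT.F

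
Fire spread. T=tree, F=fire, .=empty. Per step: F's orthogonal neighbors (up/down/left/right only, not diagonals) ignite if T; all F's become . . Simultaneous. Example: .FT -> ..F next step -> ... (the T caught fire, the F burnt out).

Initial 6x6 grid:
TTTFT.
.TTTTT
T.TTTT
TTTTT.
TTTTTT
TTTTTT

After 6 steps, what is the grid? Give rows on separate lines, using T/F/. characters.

Step 1: 3 trees catch fire, 1 burn out
  TTF.F.
  .TTFTT
  T.TTTT
  TTTTT.
  TTTTTT
  TTTTTT
Step 2: 4 trees catch fire, 3 burn out
  TF....
  .TF.FT
  T.TFTT
  TTTTT.
  TTTTTT
  TTTTTT
Step 3: 6 trees catch fire, 4 burn out
  F.....
  .F...F
  T.F.FT
  TTTFT.
  TTTTTT
  TTTTTT
Step 4: 4 trees catch fire, 6 burn out
  ......
  ......
  T....F
  TTF.F.
  TTTFTT
  TTTTTT
Step 5: 4 trees catch fire, 4 burn out
  ......
  ......
  T.....
  TF....
  TTF.FT
  TTTFTT
Step 6: 5 trees catch fire, 4 burn out
  ......
  ......
  T.....
  F.....
  TF...F
  TTF.FT

......
......
T.....
F.....
TF...F
TTF.FT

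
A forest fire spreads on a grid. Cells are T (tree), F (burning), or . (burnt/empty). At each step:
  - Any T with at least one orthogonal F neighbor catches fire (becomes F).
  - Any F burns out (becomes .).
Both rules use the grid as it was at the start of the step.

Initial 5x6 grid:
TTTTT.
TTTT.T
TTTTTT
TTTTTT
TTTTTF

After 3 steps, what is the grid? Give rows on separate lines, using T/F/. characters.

Step 1: 2 trees catch fire, 1 burn out
  TTTTT.
  TTTT.T
  TTTTTT
  TTTTTF
  TTTTF.
Step 2: 3 trees catch fire, 2 burn out
  TTTTT.
  TTTT.T
  TTTTTF
  TTTTF.
  TTTF..
Step 3: 4 trees catch fire, 3 burn out
  TTTTT.
  TTTT.F
  TTTTF.
  TTTF..
  TTF...

TTTTT.
TTTT.F
TTTTF.
TTTF..
TTF...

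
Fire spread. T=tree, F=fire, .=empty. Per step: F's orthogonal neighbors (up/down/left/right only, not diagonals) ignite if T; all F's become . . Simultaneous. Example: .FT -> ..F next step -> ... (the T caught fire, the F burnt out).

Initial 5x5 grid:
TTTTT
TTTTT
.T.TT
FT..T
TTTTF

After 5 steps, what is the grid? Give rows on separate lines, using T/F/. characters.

Step 1: 4 trees catch fire, 2 burn out
  TTTTT
  TTTTT
  .T.TT
  .F..F
  FTTF.
Step 2: 4 trees catch fire, 4 burn out
  TTTTT
  TTTTT
  .F.TF
  .....
  .FF..
Step 3: 3 trees catch fire, 4 burn out
  TTTTT
  TFTTF
  ...F.
  .....
  .....
Step 4: 5 trees catch fire, 3 burn out
  TFTTF
  F.FF.
  .....
  .....
  .....
Step 5: 3 trees catch fire, 5 burn out
  F.FF.
  .....
  .....
  .....
  .....

F.FF.
.....
.....
.....
.....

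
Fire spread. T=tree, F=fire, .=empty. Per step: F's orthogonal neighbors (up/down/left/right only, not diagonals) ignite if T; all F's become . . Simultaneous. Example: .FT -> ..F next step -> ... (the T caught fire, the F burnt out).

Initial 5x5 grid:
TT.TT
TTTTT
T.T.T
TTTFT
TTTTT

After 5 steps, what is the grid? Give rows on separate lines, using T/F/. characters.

Step 1: 3 trees catch fire, 1 burn out
  TT.TT
  TTTTT
  T.T.T
  TTF.F
  TTTFT
Step 2: 5 trees catch fire, 3 burn out
  TT.TT
  TTTTT
  T.F.F
  TF...
  TTF.F
Step 3: 4 trees catch fire, 5 burn out
  TT.TT
  TTFTF
  T....
  F....
  TF...
Step 4: 5 trees catch fire, 4 burn out
  TT.TF
  TF.F.
  F....
  .....
  F....
Step 5: 3 trees catch fire, 5 burn out
  TF.F.
  F....
  .....
  .....
  .....

TF.F.
F....
.....
.....
.....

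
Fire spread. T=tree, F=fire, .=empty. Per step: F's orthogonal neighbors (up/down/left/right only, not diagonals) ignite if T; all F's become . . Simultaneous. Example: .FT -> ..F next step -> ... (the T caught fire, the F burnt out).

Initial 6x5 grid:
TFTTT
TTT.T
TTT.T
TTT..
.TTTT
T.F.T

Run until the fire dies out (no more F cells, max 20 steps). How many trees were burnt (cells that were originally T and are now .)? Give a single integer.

Step 1: +4 fires, +2 burnt (F count now 4)
Step 2: +7 fires, +4 burnt (F count now 7)
Step 3: +5 fires, +7 burnt (F count now 5)
Step 4: +3 fires, +5 burnt (F count now 3)
Step 5: +1 fires, +3 burnt (F count now 1)
Step 6: +0 fires, +1 burnt (F count now 0)
Fire out after step 6
Initially T: 21, now '.': 29
Total burnt (originally-T cells now '.'): 20

Answer: 20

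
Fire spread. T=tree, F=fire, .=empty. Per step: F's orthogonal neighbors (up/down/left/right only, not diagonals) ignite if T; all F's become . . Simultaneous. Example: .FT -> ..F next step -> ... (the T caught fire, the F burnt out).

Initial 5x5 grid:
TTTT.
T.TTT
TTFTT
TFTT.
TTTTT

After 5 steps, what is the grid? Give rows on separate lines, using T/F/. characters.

Step 1: 6 trees catch fire, 2 burn out
  TTTT.
  T.FTT
  TF.FT
  F.FT.
  TFTTT
Step 2: 7 trees catch fire, 6 burn out
  TTFT.
  T..FT
  F...F
  ...F.
  F.FTT
Step 3: 5 trees catch fire, 7 burn out
  TF.F.
  F...F
  .....
  .....
  ...FT
Step 4: 2 trees catch fire, 5 burn out
  F....
  .....
  .....
  .....
  ....F
Step 5: 0 trees catch fire, 2 burn out
  .....
  .....
  .....
  .....
  .....

.....
.....
.....
.....
.....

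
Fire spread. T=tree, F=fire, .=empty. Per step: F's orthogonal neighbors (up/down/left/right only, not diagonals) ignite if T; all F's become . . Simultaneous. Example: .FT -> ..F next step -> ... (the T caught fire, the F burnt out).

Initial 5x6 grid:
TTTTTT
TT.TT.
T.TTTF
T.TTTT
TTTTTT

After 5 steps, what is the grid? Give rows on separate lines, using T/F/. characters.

Step 1: 2 trees catch fire, 1 burn out
  TTTTTT
  TT.TT.
  T.TTF.
  T.TTTF
  TTTTTT
Step 2: 4 trees catch fire, 2 burn out
  TTTTTT
  TT.TF.
  T.TF..
  T.TTF.
  TTTTTF
Step 3: 5 trees catch fire, 4 burn out
  TTTTFT
  TT.F..
  T.F...
  T.TF..
  TTTTF.
Step 4: 4 trees catch fire, 5 burn out
  TTTF.F
  TT....
  T.....
  T.F...
  TTTF..
Step 5: 2 trees catch fire, 4 burn out
  TTF...
  TT....
  T.....
  T.....
  TTF...

TTF...
TT....
T.....
T.....
TTF...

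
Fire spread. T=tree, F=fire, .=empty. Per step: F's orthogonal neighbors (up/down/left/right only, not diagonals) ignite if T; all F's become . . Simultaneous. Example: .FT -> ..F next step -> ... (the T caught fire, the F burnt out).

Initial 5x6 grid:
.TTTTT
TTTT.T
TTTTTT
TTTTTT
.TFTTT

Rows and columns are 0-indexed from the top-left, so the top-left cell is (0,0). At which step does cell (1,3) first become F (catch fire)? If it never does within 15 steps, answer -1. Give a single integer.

Step 1: cell (1,3)='T' (+3 fires, +1 burnt)
Step 2: cell (1,3)='T' (+4 fires, +3 burnt)
Step 3: cell (1,3)='T' (+6 fires, +4 burnt)
Step 4: cell (1,3)='F' (+6 fires, +6 burnt)
  -> target ignites at step 4
Step 5: cell (1,3)='.' (+4 fires, +6 burnt)
Step 6: cell (1,3)='.' (+2 fires, +4 burnt)
Step 7: cell (1,3)='.' (+1 fires, +2 burnt)
Step 8: cell (1,3)='.' (+0 fires, +1 burnt)
  fire out at step 8

4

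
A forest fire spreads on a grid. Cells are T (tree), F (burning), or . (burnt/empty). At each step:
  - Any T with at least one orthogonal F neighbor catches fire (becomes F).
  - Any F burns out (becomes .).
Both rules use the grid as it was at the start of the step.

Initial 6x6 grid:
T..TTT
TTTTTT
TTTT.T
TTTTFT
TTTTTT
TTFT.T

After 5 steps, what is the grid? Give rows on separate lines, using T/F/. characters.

Step 1: 6 trees catch fire, 2 burn out
  T..TTT
  TTTTTT
  TTTT.T
  TTTF.F
  TTFTFT
  TF.F.T
Step 2: 7 trees catch fire, 6 burn out
  T..TTT
  TTTTTT
  TTTF.F
  TTF...
  TF.F.F
  F....T
Step 3: 6 trees catch fire, 7 burn out
  T..TTT
  TTTFTF
  TTF...
  TF....
  F.....
  .....F
Step 4: 6 trees catch fire, 6 burn out
  T..FTF
  TTF.F.
  TF....
  F.....
  ......
  ......
Step 5: 3 trees catch fire, 6 burn out
  T...F.
  TF....
  F.....
  ......
  ......
  ......

T...F.
TF....
F.....
......
......
......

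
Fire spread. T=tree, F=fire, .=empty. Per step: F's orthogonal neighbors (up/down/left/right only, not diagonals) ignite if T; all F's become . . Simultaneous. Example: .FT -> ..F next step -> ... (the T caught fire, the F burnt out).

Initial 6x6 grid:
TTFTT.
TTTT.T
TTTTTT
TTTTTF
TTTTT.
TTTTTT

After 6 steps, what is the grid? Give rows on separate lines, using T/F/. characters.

Step 1: 5 trees catch fire, 2 burn out
  TF.FT.
  TTFT.T
  TTTTTF
  TTTTF.
  TTTTT.
  TTTTTT
Step 2: 9 trees catch fire, 5 burn out
  F...F.
  TF.F.F
  TTFTF.
  TTTF..
  TTTTF.
  TTTTTT
Step 3: 6 trees catch fire, 9 burn out
  ......
  F.....
  TF.F..
  TTF...
  TTTF..
  TTTTFT
Step 4: 5 trees catch fire, 6 burn out
  ......
  ......
  F.....
  TF....
  TTF...
  TTTF.F
Step 5: 3 trees catch fire, 5 burn out
  ......
  ......
  ......
  F.....
  TF....
  TTF...
Step 6: 2 trees catch fire, 3 burn out
  ......
  ......
  ......
  ......
  F.....
  TF....

......
......
......
......
F.....
TF....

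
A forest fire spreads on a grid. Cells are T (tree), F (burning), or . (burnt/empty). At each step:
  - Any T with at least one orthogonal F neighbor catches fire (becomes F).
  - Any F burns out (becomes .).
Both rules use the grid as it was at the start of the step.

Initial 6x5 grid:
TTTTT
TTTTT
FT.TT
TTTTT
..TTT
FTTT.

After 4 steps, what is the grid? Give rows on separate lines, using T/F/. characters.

Step 1: 4 trees catch fire, 2 burn out
  TTTTT
  FTTTT
  .F.TT
  FTTTT
  ..TTT
  .FTT.
Step 2: 4 trees catch fire, 4 burn out
  FTTTT
  .FTTT
  ...TT
  .FTTT
  ..TTT
  ..FT.
Step 3: 5 trees catch fire, 4 burn out
  .FTTT
  ..FTT
  ...TT
  ..FTT
  ..FTT
  ...F.
Step 4: 4 trees catch fire, 5 burn out
  ..FTT
  ...FT
  ...TT
  ...FT
  ...FT
  .....

..FTT
...FT
...TT
...FT
...FT
.....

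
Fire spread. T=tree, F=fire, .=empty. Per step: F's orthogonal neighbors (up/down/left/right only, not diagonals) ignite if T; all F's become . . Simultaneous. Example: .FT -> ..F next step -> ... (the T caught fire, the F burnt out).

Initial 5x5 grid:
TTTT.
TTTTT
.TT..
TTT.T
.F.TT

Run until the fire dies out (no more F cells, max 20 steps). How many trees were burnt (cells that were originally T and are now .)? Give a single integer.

Step 1: +1 fires, +1 burnt (F count now 1)
Step 2: +3 fires, +1 burnt (F count now 3)
Step 3: +2 fires, +3 burnt (F count now 2)
Step 4: +3 fires, +2 burnt (F count now 3)
Step 5: +3 fires, +3 burnt (F count now 3)
Step 6: +2 fires, +3 burnt (F count now 2)
Step 7: +0 fires, +2 burnt (F count now 0)
Fire out after step 7
Initially T: 17, now '.': 22
Total burnt (originally-T cells now '.'): 14

Answer: 14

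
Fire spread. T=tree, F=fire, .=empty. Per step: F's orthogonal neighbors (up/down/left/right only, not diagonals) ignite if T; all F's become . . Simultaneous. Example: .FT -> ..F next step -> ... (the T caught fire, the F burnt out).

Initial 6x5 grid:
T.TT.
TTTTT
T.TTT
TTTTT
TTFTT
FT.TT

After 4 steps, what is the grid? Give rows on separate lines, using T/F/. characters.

Step 1: 5 trees catch fire, 2 burn out
  T.TT.
  TTTTT
  T.TTT
  TTFTT
  FF.FT
  .F.TT
Step 2: 6 trees catch fire, 5 burn out
  T.TT.
  TTTTT
  T.FTT
  FF.FT
  ....F
  ...FT
Step 3: 5 trees catch fire, 6 burn out
  T.TT.
  TTFTT
  F..FT
  ....F
  .....
  ....F
Step 4: 5 trees catch fire, 5 burn out
  T.FT.
  FF.FT
  ....F
  .....
  .....
  .....

T.FT.
FF.FT
....F
.....
.....
.....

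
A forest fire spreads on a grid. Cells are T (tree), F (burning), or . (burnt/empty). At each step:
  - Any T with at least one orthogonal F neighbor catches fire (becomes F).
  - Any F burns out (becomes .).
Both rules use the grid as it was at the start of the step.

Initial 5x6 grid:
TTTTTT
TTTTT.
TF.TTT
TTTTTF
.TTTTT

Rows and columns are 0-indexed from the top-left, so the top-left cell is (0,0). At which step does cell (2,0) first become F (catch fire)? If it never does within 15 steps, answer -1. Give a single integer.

Step 1: cell (2,0)='F' (+6 fires, +2 burnt)
  -> target ignites at step 1
Step 2: cell (2,0)='.' (+9 fires, +6 burnt)
Step 3: cell (2,0)='.' (+7 fires, +9 burnt)
Step 4: cell (2,0)='.' (+2 fires, +7 burnt)
Step 5: cell (2,0)='.' (+1 fires, +2 burnt)
Step 6: cell (2,0)='.' (+0 fires, +1 burnt)
  fire out at step 6

1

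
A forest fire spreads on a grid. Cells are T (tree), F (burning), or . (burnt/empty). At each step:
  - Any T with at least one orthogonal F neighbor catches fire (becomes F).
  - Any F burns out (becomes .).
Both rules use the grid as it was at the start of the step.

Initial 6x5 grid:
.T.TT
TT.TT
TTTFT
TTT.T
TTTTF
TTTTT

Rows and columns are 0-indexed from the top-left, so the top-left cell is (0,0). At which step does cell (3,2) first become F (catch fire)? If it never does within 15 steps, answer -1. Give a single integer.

Step 1: cell (3,2)='T' (+6 fires, +2 burnt)
Step 2: cell (3,2)='F' (+6 fires, +6 burnt)
  -> target ignites at step 2
Step 3: cell (3,2)='.' (+6 fires, +6 burnt)
Step 4: cell (3,2)='.' (+5 fires, +6 burnt)
Step 5: cell (3,2)='.' (+1 fires, +5 burnt)
Step 6: cell (3,2)='.' (+0 fires, +1 burnt)
  fire out at step 6

2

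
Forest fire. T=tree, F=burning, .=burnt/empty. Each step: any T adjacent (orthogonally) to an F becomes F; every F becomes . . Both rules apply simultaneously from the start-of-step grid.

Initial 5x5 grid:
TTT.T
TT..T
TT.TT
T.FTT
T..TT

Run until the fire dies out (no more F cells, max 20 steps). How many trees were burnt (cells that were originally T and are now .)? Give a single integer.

Step 1: +1 fires, +1 burnt (F count now 1)
Step 2: +3 fires, +1 burnt (F count now 3)
Step 3: +2 fires, +3 burnt (F count now 2)
Step 4: +1 fires, +2 burnt (F count now 1)
Step 5: +1 fires, +1 burnt (F count now 1)
Step 6: +0 fires, +1 burnt (F count now 0)
Fire out after step 6
Initially T: 17, now '.': 16
Total burnt (originally-T cells now '.'): 8

Answer: 8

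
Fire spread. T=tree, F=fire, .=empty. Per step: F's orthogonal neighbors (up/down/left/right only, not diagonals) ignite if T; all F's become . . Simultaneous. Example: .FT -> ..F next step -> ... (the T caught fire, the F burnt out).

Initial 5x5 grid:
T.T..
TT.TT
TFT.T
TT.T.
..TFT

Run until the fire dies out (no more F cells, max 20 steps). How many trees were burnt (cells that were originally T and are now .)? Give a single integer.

Step 1: +7 fires, +2 burnt (F count now 7)
Step 2: +2 fires, +7 burnt (F count now 2)
Step 3: +1 fires, +2 burnt (F count now 1)
Step 4: +0 fires, +1 burnt (F count now 0)
Fire out after step 4
Initially T: 14, now '.': 21
Total burnt (originally-T cells now '.'): 10

Answer: 10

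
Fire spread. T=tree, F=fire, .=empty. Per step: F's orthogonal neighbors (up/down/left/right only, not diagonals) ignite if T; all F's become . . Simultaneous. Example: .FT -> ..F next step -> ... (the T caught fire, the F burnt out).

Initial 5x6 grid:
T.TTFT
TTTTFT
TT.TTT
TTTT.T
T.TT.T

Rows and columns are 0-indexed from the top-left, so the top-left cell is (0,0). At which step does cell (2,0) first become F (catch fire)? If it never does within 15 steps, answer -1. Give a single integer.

Step 1: cell (2,0)='T' (+5 fires, +2 burnt)
Step 2: cell (2,0)='T' (+4 fires, +5 burnt)
Step 3: cell (2,0)='T' (+3 fires, +4 burnt)
Step 4: cell (2,0)='T' (+5 fires, +3 burnt)
Step 5: cell (2,0)='F' (+4 fires, +5 burnt)
  -> target ignites at step 5
Step 6: cell (2,0)='.' (+1 fires, +4 burnt)
Step 7: cell (2,0)='.' (+1 fires, +1 burnt)
Step 8: cell (2,0)='.' (+0 fires, +1 burnt)
  fire out at step 8

5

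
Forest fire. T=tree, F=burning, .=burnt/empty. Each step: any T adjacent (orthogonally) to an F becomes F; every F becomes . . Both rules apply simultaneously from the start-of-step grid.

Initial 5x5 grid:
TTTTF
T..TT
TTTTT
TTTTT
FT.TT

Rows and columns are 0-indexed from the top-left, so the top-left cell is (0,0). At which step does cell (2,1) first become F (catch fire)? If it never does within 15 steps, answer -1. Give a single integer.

Step 1: cell (2,1)='T' (+4 fires, +2 burnt)
Step 2: cell (2,1)='T' (+5 fires, +4 burnt)
Step 3: cell (2,1)='F' (+6 fires, +5 burnt)
  -> target ignites at step 3
Step 4: cell (2,1)='.' (+4 fires, +6 burnt)
Step 5: cell (2,1)='.' (+1 fires, +4 burnt)
Step 6: cell (2,1)='.' (+0 fires, +1 burnt)
  fire out at step 6

3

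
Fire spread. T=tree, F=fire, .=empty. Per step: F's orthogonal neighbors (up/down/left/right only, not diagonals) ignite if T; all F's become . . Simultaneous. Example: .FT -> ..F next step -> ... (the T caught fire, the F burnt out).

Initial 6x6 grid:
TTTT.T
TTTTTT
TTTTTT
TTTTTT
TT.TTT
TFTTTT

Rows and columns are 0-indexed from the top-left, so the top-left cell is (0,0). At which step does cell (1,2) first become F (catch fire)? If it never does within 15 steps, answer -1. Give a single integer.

Step 1: cell (1,2)='T' (+3 fires, +1 burnt)
Step 2: cell (1,2)='T' (+3 fires, +3 burnt)
Step 3: cell (1,2)='T' (+5 fires, +3 burnt)
Step 4: cell (1,2)='T' (+6 fires, +5 burnt)
Step 5: cell (1,2)='F' (+6 fires, +6 burnt)
  -> target ignites at step 5
Step 6: cell (1,2)='.' (+5 fires, +6 burnt)
Step 7: cell (1,2)='.' (+3 fires, +5 burnt)
Step 8: cell (1,2)='.' (+1 fires, +3 burnt)
Step 9: cell (1,2)='.' (+1 fires, +1 burnt)
Step 10: cell (1,2)='.' (+0 fires, +1 burnt)
  fire out at step 10

5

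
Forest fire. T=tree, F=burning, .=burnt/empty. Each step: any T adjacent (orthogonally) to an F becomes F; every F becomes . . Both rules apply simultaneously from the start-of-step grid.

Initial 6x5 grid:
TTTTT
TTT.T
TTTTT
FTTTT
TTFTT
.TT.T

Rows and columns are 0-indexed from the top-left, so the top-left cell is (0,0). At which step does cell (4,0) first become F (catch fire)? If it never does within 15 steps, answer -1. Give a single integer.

Step 1: cell (4,0)='F' (+7 fires, +2 burnt)
  -> target ignites at step 1
Step 2: cell (4,0)='.' (+6 fires, +7 burnt)
Step 3: cell (4,0)='.' (+6 fires, +6 burnt)
Step 4: cell (4,0)='.' (+3 fires, +6 burnt)
Step 5: cell (4,0)='.' (+2 fires, +3 burnt)
Step 6: cell (4,0)='.' (+1 fires, +2 burnt)
Step 7: cell (4,0)='.' (+0 fires, +1 burnt)
  fire out at step 7

1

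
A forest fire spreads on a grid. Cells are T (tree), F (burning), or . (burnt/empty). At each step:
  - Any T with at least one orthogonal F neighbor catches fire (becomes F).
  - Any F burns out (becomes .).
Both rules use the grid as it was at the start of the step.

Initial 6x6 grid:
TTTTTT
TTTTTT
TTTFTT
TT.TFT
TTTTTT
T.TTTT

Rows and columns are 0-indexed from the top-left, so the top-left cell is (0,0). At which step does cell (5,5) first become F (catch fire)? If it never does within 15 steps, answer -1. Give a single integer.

Step 1: cell (5,5)='T' (+6 fires, +2 burnt)
Step 2: cell (5,5)='T' (+8 fires, +6 burnt)
Step 3: cell (5,5)='F' (+9 fires, +8 burnt)
  -> target ignites at step 3
Step 4: cell (5,5)='.' (+6 fires, +9 burnt)
Step 5: cell (5,5)='.' (+2 fires, +6 burnt)
Step 6: cell (5,5)='.' (+1 fires, +2 burnt)
Step 7: cell (5,5)='.' (+0 fires, +1 burnt)
  fire out at step 7

3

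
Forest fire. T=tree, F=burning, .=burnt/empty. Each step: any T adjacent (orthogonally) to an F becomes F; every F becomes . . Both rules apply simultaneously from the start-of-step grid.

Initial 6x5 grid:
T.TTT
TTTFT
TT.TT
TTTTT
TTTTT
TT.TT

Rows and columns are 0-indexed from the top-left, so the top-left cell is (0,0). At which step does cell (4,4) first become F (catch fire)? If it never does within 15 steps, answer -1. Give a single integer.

Step 1: cell (4,4)='T' (+4 fires, +1 burnt)
Step 2: cell (4,4)='T' (+5 fires, +4 burnt)
Step 3: cell (4,4)='T' (+5 fires, +5 burnt)
Step 4: cell (4,4)='F' (+6 fires, +5 burnt)
  -> target ignites at step 4
Step 5: cell (4,4)='.' (+3 fires, +6 burnt)
Step 6: cell (4,4)='.' (+2 fires, +3 burnt)
Step 7: cell (4,4)='.' (+1 fires, +2 burnt)
Step 8: cell (4,4)='.' (+0 fires, +1 burnt)
  fire out at step 8

4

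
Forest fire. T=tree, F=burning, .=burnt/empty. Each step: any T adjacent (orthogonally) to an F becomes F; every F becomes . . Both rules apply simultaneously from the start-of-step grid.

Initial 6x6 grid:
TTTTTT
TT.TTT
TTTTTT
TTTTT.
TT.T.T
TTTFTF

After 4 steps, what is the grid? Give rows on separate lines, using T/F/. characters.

Step 1: 4 trees catch fire, 2 burn out
  TTTTTT
  TT.TTT
  TTTTTT
  TTTTT.
  TT.F.F
  TTF.F.
Step 2: 2 trees catch fire, 4 burn out
  TTTTTT
  TT.TTT
  TTTTTT
  TTTFT.
  TT....
  TF....
Step 3: 5 trees catch fire, 2 burn out
  TTTTTT
  TT.TTT
  TTTFTT
  TTF.F.
  TF....
  F.....
Step 4: 5 trees catch fire, 5 burn out
  TTTTTT
  TT.FTT
  TTF.FT
  TF....
  F.....
  ......

TTTTTT
TT.FTT
TTF.FT
TF....
F.....
......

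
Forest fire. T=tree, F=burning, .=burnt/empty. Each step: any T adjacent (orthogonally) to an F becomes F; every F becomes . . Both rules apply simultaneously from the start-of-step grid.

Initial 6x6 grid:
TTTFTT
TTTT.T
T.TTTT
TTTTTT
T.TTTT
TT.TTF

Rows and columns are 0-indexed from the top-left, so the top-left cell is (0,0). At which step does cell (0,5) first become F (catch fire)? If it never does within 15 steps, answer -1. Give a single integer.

Step 1: cell (0,5)='T' (+5 fires, +2 burnt)
Step 2: cell (0,5)='F' (+7 fires, +5 burnt)
  -> target ignites at step 2
Step 3: cell (0,5)='.' (+9 fires, +7 burnt)
Step 4: cell (0,5)='.' (+3 fires, +9 burnt)
Step 5: cell (0,5)='.' (+2 fires, +3 burnt)
Step 6: cell (0,5)='.' (+1 fires, +2 burnt)
Step 7: cell (0,5)='.' (+1 fires, +1 burnt)
Step 8: cell (0,5)='.' (+1 fires, +1 burnt)
Step 9: cell (0,5)='.' (+1 fires, +1 burnt)
Step 10: cell (0,5)='.' (+0 fires, +1 burnt)
  fire out at step 10

2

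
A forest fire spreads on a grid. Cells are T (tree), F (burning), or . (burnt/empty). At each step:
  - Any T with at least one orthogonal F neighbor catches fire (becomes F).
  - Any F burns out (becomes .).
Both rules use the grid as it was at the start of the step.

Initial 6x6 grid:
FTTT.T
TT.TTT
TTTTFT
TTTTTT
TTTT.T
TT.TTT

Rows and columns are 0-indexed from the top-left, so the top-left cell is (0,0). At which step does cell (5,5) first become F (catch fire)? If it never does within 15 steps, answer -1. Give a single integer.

Step 1: cell (5,5)='T' (+6 fires, +2 burnt)
Step 2: cell (5,5)='T' (+8 fires, +6 burnt)
Step 3: cell (5,5)='T' (+7 fires, +8 burnt)
Step 4: cell (5,5)='F' (+5 fires, +7 burnt)
  -> target ignites at step 4
Step 5: cell (5,5)='.' (+3 fires, +5 burnt)
Step 6: cell (5,5)='.' (+1 fires, +3 burnt)
Step 7: cell (5,5)='.' (+0 fires, +1 burnt)
  fire out at step 7

4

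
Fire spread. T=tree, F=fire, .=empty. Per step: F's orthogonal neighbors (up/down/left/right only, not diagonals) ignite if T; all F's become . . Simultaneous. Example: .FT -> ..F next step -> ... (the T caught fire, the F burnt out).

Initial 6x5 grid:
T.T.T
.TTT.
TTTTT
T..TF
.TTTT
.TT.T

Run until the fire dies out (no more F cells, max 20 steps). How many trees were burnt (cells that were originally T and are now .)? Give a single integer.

Step 1: +3 fires, +1 burnt (F count now 3)
Step 2: +3 fires, +3 burnt (F count now 3)
Step 3: +3 fires, +3 burnt (F count now 3)
Step 4: +4 fires, +3 burnt (F count now 4)
Step 5: +4 fires, +4 burnt (F count now 4)
Step 6: +1 fires, +4 burnt (F count now 1)
Step 7: +0 fires, +1 burnt (F count now 0)
Fire out after step 7
Initially T: 20, now '.': 28
Total burnt (originally-T cells now '.'): 18

Answer: 18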